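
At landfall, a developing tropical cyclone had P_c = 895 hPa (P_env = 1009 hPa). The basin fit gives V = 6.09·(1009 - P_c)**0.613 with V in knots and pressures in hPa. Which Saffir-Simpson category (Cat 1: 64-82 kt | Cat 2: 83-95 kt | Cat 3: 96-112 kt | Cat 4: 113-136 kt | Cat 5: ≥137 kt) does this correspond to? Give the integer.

3

ΔP = 1009 − 895 = 114 hPa.
V ≈ 6.09 × 114^0.613 = 6.09 × 18.23 ≈ 111 kt.
111 kt falls in the Category 3 band.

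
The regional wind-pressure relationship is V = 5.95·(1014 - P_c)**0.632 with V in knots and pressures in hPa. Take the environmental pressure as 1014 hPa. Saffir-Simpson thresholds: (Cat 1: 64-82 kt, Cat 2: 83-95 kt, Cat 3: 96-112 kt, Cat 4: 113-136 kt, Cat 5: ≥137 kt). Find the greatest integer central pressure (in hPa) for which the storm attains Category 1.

Category 1 begins at V = 64 kt.
Required ΔP = (64/5.95)^(1/0.632) = 10.756^1.582 ≈ 42.89 hPa.
P_c ≤ 1014 − 42.89 = 971.11, so the highest integer P_c is 971 hPa.

971 hPa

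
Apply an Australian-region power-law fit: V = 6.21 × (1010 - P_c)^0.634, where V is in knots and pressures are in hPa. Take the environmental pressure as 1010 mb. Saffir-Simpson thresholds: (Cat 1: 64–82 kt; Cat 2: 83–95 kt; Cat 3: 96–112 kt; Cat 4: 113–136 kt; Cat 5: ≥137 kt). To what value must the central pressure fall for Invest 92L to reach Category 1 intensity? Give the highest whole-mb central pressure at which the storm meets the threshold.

970 mb

Category 1 begins at V = 64 kt.
Required ΔP = (64/6.21)^(1/0.634) = 10.306^1.577 ≈ 39.62 mb.
P_c ≤ 1010 − 39.62 = 970.38, so the highest integer P_c is 970 mb.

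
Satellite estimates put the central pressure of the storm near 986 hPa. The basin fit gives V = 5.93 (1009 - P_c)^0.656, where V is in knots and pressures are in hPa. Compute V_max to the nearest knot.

ΔP = 1009 − 986 = 23 hPa.
23^0.656 ≈ 7.822.
V ≈ 5.93 × 7.822 ≈ 46.4 kt.

46 kt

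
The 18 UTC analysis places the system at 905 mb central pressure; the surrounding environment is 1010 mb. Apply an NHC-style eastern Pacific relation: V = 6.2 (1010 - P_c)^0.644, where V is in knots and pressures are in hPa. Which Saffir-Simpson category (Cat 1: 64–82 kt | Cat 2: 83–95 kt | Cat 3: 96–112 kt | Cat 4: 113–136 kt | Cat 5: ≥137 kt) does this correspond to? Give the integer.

4

ΔP = 1010 − 905 = 105 mb.
V ≈ 6.2 × 105^0.644 = 6.2 × 20.03 ≈ 124 kt.
124 kt falls in the Category 4 band.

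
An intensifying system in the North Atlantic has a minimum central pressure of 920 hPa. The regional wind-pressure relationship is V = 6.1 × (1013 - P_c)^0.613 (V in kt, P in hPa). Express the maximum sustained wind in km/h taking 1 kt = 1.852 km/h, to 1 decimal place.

ΔP = 1013 − 920 = 93 hPa.
V ≈ 6.1 × 93^0.613 = 6.1 × 16.095 ≈ 98.177 kt.
98.177 × 1.852 ≈ 181.82 km/h → 181.8 km/h.

181.8 km/h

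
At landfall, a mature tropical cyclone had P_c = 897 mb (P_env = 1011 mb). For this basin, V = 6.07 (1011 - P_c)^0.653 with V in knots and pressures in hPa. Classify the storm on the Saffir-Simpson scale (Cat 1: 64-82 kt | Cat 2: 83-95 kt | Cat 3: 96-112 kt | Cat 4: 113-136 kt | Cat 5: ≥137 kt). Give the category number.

ΔP = 1011 − 897 = 114 mb.
V ≈ 6.07 × 114^0.653 = 6.07 × 22.04 ≈ 134 kt.
134 kt falls in the Category 4 band.

4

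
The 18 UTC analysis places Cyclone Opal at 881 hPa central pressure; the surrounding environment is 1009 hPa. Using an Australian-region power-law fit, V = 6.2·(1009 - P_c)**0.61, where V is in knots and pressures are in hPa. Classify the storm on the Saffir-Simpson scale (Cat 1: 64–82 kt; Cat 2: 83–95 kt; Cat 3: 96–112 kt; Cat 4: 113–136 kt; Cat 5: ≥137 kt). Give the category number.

ΔP = 1009 − 881 = 128 hPa.
V ≈ 6.2 × 128^0.61 = 6.2 × 19.29 ≈ 120 kt.
120 kt falls in the Category 4 band.

4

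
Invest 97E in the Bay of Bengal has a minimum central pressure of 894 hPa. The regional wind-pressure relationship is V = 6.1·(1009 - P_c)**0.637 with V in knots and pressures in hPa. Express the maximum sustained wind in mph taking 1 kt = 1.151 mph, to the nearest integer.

ΔP = 1009 − 894 = 115 hPa.
V ≈ 6.1 × 115^0.637 = 6.1 × 20.543 ≈ 125.312 kt.
125.312 × 1.151 ≈ 144.23 mph → 144 mph.

144 mph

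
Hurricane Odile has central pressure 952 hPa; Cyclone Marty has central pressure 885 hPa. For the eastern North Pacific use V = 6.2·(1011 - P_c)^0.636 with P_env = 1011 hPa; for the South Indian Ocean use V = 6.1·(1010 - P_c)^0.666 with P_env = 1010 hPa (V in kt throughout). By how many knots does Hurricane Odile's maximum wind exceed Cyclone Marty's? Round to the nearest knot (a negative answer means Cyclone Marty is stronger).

Hurricane Odile: ΔP = 59; V ≈ 6.2 × 59^0.636 ≈ 82.92 kt.
Cyclone Marty: ΔP = 125; V ≈ 6.1 × 125^0.666 ≈ 152.01 kt.
Difference ≈ 82.92 − 152.01 = -69.09 → -69 kt.

-69 kt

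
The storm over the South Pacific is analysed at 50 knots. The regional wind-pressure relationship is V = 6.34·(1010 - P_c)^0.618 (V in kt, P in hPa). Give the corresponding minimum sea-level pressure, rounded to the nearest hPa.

ΔP = (V / 6.34)^(1/0.618) = (50/6.34)^1.618.
50/6.34 = 7.886; 7.886^1.618 ≈ 28.27 hPa.
P_c = 1010 − 28.27 = 981.73 ≈ 982 hPa.

982 hPa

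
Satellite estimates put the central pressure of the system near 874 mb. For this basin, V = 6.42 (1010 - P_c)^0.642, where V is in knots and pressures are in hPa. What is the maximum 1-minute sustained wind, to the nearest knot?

150 kt

ΔP = 1010 − 874 = 136 mb.
136^0.642 ≈ 23.428.
V ≈ 6.42 × 23.428 ≈ 150.4 kt.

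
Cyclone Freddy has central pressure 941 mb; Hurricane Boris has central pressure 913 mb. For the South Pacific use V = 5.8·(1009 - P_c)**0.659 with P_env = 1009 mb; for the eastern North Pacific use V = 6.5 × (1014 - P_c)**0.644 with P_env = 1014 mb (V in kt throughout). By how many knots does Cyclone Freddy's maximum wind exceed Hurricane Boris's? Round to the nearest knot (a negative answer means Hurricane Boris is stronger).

-33 kt

Cyclone Freddy: ΔP = 68; V ≈ 5.8 × 68^0.659 ≈ 93.55 kt.
Hurricane Boris: ΔP = 101; V ≈ 6.5 × 101^0.644 ≈ 126.97 kt.
Difference ≈ 93.55 − 126.97 = -33.42 → -33 kt.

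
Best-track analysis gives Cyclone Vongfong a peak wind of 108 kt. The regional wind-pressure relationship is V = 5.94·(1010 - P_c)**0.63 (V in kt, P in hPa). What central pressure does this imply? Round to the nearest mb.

ΔP = (V / 5.94)^(1/0.63) = (108/5.94)^1.587.
108/5.94 = 18.182; 18.182^1.587 ≈ 99.87 mb.
P_c = 1010 − 99.87 = 910.13 ≈ 910 mb.

910 mb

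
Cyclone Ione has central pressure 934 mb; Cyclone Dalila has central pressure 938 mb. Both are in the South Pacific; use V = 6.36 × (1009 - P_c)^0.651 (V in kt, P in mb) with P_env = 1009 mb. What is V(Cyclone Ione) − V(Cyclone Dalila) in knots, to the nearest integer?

Cyclone Ione: ΔP = 75; V ≈ 6.36 × 75^0.651 ≈ 105.71 kt.
Cyclone Dalila: ΔP = 71; V ≈ 6.36 × 71^0.651 ≈ 102.01 kt.
Difference ≈ 105.71 − 102.01 = 3.70 → 4 kt.

4 kt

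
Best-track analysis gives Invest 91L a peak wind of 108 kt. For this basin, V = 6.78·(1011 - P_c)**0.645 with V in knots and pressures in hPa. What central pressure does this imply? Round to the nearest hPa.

ΔP = (V / 6.78)^(1/0.645) = (108/6.78)^1.550.
108/6.78 = 15.929; 15.929^1.550 ≈ 73.09 hPa.
P_c = 1011 − 73.09 = 937.91 ≈ 938 hPa.

938 hPa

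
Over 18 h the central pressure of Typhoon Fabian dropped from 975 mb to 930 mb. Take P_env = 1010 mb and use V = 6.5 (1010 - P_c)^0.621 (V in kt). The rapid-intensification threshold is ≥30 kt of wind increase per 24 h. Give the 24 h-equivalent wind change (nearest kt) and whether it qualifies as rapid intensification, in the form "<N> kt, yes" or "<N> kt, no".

53 kt, yes

V₁: ΔP = 35, V ≈ 6.5 × 35^0.621 ≈ 59.13 kt.
V₂: ΔP = 80, V ≈ 6.5 × 80^0.621 ≈ 98.79 kt.
ΔV over 18 h = 39.66 kt → 24 h equivalent = 39.66 × 24/18 ≈ 52.88 kt.
53 kt ≥ 30 kt ⇒ rapid intensification.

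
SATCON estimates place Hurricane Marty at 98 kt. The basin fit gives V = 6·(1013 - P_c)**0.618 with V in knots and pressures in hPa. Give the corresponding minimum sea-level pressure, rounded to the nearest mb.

921 mb

ΔP = (V / 6)^(1/0.618) = (98/6)^1.618.
98/6 = 16.333; 16.333^1.618 ≈ 91.81 mb.
P_c = 1013 − 91.81 = 921.19 ≈ 921 mb.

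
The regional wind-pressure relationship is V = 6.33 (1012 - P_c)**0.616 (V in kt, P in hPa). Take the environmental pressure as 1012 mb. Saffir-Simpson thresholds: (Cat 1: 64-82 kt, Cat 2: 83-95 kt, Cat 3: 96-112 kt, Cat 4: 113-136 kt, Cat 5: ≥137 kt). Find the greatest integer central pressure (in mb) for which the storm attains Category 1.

Category 1 begins at V = 64 kt.
Required ΔP = (64/6.33)^(1/0.616) = 10.111^1.623 ≈ 42.77 mb.
P_c ≤ 1012 − 42.77 = 969.23, so the highest integer P_c is 969 mb.

969 mb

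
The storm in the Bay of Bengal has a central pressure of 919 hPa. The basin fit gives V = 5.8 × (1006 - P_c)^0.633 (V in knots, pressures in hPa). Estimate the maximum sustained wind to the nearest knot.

ΔP = 1006 − 919 = 87 hPa.
87^0.633 ≈ 16.893.
V ≈ 5.8 × 16.893 ≈ 98.0 kt.

98 kt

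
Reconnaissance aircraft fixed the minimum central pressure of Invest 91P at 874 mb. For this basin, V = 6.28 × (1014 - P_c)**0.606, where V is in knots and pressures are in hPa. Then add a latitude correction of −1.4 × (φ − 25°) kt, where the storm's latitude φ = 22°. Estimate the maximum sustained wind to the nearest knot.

130 kt

ΔP = 1014 − 874 = 140 mb.
140^0.606 ≈ 19.978.
V ≈ 6.28 × 19.978 ≈ 125.5 kt.
Latitude correction: −1.4 × (22 − 25) = 4.2 kt.
Corrected V ≈ 129.7 kt → 130 kt.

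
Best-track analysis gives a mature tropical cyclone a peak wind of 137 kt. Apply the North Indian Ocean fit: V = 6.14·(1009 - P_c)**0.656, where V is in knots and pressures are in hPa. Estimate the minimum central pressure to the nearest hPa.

895 hPa

ΔP = (V / 6.14)^(1/0.656) = (137/6.14)^1.524.
137/6.14 = 22.313; 22.313^1.524 ≈ 113.69 hPa.
P_c = 1009 − 113.69 = 895.31 ≈ 895 hPa.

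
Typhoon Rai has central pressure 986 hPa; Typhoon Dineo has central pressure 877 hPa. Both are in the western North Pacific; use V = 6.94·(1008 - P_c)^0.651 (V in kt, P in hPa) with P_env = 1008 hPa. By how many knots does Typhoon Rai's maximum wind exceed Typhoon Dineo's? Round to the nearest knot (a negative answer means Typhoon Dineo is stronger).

-114 kt

Typhoon Rai: ΔP = 22; V ≈ 6.94 × 22^0.651 ≈ 51.91 kt.
Typhoon Dineo: ΔP = 131; V ≈ 6.94 × 131^0.651 ≈ 165.85 kt.
Difference ≈ 51.91 − 165.85 = -113.94 → -114 kt.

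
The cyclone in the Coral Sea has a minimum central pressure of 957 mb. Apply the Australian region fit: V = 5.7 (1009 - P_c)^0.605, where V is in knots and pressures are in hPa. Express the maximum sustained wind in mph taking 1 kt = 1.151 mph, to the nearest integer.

72 mph

ΔP = 1009 − 957 = 52 mb.
V ≈ 5.7 × 52^0.605 = 5.7 × 10.919 ≈ 62.238 kt.
62.238 × 1.151 ≈ 71.64 mph → 72 mph.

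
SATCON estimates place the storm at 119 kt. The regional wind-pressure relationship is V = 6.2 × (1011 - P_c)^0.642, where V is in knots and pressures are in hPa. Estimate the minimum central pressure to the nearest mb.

911 mb

ΔP = (V / 6.2)^(1/0.642) = (119/6.2)^1.558.
119/6.2 = 19.194; 19.194^1.558 ≈ 99.70 mb.
P_c = 1011 − 99.70 = 911.30 ≈ 911 mb.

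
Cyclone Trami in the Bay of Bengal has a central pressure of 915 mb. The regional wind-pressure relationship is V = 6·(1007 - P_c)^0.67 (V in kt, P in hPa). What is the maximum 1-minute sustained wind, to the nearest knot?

124 kt

ΔP = 1007 − 915 = 92 mb.
92^0.67 ≈ 20.689.
V ≈ 6 × 20.689 ≈ 124.1 kt.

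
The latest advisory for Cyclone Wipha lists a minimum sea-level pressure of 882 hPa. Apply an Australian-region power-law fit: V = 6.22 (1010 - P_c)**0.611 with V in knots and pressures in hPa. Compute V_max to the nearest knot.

ΔP = 1010 − 882 = 128 hPa.
128^0.611 ≈ 19.387.
V ≈ 6.22 × 19.387 ≈ 120.6 kt.

121 kt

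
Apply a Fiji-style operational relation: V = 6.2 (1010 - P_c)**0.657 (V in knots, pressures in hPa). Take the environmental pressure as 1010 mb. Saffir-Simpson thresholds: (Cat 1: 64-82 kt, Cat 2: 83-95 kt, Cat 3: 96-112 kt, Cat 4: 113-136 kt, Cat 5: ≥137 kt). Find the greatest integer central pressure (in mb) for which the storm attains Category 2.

Category 2 begins at V = 83 kt.
Required ΔP = (83/6.2)^(1/0.657) = 13.387^1.522 ≈ 51.87 mb.
P_c ≤ 1010 − 51.87 = 958.13, so the highest integer P_c is 958 mb.

958 mb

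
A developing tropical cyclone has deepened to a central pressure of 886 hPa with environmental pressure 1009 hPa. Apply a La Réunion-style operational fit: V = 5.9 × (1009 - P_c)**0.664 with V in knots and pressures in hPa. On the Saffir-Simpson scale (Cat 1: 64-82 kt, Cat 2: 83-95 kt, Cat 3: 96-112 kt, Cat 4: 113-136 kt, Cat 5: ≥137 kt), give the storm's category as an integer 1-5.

ΔP = 1009 − 886 = 123 hPa.
V ≈ 5.9 × 123^0.664 = 5.9 × 24.42 ≈ 144 kt.
144 kt falls in the Category 5 band.

5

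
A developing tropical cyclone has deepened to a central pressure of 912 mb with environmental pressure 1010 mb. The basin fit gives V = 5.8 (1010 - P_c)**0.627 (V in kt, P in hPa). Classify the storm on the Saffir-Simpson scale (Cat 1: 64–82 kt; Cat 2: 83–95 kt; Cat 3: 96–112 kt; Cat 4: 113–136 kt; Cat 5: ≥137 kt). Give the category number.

ΔP = 1010 − 912 = 98 mb.
V ≈ 5.8 × 98^0.627 = 5.8 × 17.72 ≈ 103 kt.
103 kt falls in the Category 3 band.

3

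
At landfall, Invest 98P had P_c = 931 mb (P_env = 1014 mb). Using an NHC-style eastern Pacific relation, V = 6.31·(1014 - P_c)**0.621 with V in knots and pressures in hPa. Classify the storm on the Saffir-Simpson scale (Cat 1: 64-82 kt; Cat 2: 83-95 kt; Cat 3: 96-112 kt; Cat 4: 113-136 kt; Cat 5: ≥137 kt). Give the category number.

3

ΔP = 1014 − 931 = 83 mb.
V ≈ 6.31 × 83^0.621 = 6.31 × 15.55 ≈ 98 kt.
98 kt falls in the Category 3 band.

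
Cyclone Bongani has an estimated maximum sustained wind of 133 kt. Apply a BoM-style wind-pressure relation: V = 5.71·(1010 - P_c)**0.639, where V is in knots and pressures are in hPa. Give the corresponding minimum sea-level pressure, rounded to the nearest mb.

872 mb

ΔP = (V / 5.71)^(1/0.639) = (133/5.71)^1.565.
133/5.71 = 23.292; 23.292^1.565 ≈ 137.92 mb.
P_c = 1010 − 137.92 = 872.08 ≈ 872 mb.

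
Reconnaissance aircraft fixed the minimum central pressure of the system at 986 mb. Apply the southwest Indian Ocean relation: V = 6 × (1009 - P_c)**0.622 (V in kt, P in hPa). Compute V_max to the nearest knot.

42 kt

ΔP = 1009 − 986 = 23 mb.
23^0.622 ≈ 7.031.
V ≈ 6 × 7.031 ≈ 42.2 kt.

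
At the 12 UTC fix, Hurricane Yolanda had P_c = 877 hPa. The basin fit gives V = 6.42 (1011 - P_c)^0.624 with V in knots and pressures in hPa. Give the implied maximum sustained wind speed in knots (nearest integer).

ΔP = 1011 − 877 = 134 hPa.
134^0.624 ≈ 21.248.
V ≈ 6.42 × 21.248 ≈ 136.4 kt.

136 kt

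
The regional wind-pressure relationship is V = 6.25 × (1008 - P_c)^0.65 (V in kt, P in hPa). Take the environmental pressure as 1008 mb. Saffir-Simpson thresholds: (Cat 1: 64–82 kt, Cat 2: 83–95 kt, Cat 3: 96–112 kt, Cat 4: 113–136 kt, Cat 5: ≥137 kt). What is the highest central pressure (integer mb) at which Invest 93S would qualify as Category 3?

941 mb

Category 3 begins at V = 96 kt.
Required ΔP = (96/6.25)^(1/0.65) = 15.360^1.538 ≈ 66.87 mb.
P_c ≤ 1008 − 66.87 = 941.13, so the highest integer P_c is 941 mb.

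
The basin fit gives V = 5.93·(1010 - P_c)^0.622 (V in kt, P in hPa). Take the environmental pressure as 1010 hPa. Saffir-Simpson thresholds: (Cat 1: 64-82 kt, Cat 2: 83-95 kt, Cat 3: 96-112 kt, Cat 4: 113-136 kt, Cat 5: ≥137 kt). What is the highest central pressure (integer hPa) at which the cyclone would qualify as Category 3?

Category 3 begins at V = 96 kt.
Required ΔP = (96/5.93)^(1/0.622) = 16.189^1.608 ≈ 87.92 hPa.
P_c ≤ 1010 − 87.92 = 922.08, so the highest integer P_c is 922 hPa.

922 hPa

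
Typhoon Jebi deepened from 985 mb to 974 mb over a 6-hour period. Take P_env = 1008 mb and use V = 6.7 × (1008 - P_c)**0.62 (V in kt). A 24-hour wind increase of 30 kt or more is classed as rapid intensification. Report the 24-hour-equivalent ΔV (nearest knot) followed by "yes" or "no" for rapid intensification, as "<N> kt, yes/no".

51 kt, yes

V₁: ΔP = 23, V ≈ 6.7 × 23^0.62 ≈ 46.81 kt.
V₂: ΔP = 34, V ≈ 6.7 × 34^0.62 ≈ 59.65 kt.
ΔV over 6 h = 12.84 kt → 24 h equivalent = 12.84 × 24/6 ≈ 51.36 kt.
51 kt ≥ 30 kt ⇒ rapid intensification.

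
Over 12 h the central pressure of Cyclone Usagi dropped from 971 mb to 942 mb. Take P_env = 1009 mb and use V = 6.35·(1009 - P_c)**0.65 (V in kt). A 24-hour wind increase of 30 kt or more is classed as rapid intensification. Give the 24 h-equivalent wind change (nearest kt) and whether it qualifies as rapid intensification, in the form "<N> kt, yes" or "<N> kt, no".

V₁: ΔP = 38, V ≈ 6.35 × 38^0.65 ≈ 67.55 kt.
V₂: ΔP = 67, V ≈ 6.35 × 67^0.65 ≈ 97.66 kt.
ΔV over 12 h = 30.11 kt → 24 h equivalent = 30.11 × 24/12 ≈ 60.22 kt.
60 kt ≥ 30 kt ⇒ rapid intensification.

60 kt, yes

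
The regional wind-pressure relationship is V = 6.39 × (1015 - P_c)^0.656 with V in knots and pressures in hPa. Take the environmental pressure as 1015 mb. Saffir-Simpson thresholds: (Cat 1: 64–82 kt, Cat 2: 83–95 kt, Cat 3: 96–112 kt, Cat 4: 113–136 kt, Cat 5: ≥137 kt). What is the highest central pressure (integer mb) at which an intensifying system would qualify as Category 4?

935 mb

Category 4 begins at V = 113 kt.
Required ΔP = (113/6.39)^(1/0.656) = 17.684^1.524 ≈ 79.76 mb.
P_c ≤ 1015 − 79.76 = 935.24, so the highest integer P_c is 935 mb.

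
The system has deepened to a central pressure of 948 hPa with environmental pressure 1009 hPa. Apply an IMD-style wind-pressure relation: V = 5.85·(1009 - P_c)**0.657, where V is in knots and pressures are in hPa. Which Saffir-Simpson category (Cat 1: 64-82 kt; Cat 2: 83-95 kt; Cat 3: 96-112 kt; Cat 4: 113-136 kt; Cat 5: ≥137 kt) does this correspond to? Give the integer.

2

ΔP = 1009 − 948 = 61 hPa.
V ≈ 5.85 × 61^0.657 = 5.85 × 14.89 ≈ 87 kt.
87 kt falls in the Category 2 band.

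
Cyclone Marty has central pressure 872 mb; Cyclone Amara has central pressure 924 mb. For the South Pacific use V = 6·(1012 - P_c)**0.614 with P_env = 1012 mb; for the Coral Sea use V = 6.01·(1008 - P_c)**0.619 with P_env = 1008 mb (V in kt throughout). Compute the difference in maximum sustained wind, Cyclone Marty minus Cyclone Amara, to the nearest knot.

31 kt

Cyclone Marty: ΔP = 140; V ≈ 6 × 140^0.614 ≈ 124.70 kt.
Cyclone Amara: ΔP = 84; V ≈ 6.01 × 84^0.619 ≈ 93.33 kt.
Difference ≈ 124.70 − 93.33 = 31.37 → 31 kt.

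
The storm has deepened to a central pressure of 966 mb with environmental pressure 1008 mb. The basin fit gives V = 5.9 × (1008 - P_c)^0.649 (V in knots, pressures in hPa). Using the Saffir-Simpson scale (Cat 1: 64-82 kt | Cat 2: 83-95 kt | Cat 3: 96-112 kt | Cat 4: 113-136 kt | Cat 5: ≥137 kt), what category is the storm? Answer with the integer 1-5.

1

ΔP = 1008 − 966 = 42 mb.
V ≈ 5.9 × 42^0.649 = 5.9 × 11.31 ≈ 67 kt.
67 kt falls in the Category 1 band.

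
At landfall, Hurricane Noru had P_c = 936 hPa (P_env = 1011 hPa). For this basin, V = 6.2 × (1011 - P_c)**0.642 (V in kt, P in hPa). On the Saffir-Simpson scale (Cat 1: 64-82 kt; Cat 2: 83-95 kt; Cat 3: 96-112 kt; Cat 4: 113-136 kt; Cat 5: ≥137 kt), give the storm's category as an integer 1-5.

ΔP = 1011 − 936 = 75 hPa.
V ≈ 6.2 × 75^0.642 = 6.2 × 15.99 ≈ 99 kt.
99 kt falls in the Category 3 band.

3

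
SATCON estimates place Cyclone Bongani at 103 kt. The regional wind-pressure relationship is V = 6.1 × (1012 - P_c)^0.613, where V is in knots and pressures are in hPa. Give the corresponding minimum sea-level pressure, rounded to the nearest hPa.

ΔP = (V / 6.1)^(1/0.613) = (103/6.1)^1.631.
103/6.1 = 16.885; 16.885^1.631 ≈ 100.57 hPa.
P_c = 1012 − 100.57 = 911.43 ≈ 911 hPa.

911 hPa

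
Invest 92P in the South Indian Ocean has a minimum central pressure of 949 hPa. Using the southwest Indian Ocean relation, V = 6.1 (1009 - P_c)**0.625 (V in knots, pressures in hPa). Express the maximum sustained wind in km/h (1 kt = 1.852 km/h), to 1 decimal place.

146.0 km/h

ΔP = 1009 − 949 = 60 hPa.
V ≈ 6.1 × 60^0.625 = 6.1 × 12.922 ≈ 78.827 kt.
78.827 × 1.852 ≈ 145.99 km/h → 146.0 km/h.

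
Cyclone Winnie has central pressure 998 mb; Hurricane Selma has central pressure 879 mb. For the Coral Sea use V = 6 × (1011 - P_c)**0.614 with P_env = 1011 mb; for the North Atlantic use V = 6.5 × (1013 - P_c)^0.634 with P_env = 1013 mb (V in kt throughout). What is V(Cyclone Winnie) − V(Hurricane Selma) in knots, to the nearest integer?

-116 kt

Cyclone Winnie: ΔP = 13; V ≈ 6 × 13^0.614 ≈ 28.98 kt.
Hurricane Selma: ΔP = 134; V ≈ 6.5 × 134^0.634 ≈ 145.04 kt.
Difference ≈ 28.98 − 145.04 = -116.06 → -116 kt.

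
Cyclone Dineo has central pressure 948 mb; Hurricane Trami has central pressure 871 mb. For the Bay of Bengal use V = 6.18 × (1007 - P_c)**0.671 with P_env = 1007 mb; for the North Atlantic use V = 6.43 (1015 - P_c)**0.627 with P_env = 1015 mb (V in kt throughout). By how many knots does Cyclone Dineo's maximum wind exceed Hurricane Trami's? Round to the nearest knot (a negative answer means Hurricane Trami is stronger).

Cyclone Dineo: ΔP = 59; V ≈ 6.18 × 59^0.671 ≈ 95.33 kt.
Hurricane Trami: ΔP = 144; V ≈ 6.43 × 144^0.627 ≈ 145.05 kt.
Difference ≈ 95.33 − 145.05 = -49.72 → -50 kt.

-50 kt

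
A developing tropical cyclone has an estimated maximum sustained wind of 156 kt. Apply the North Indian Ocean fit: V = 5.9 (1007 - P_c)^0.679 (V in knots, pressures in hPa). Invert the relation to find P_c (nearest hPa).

883 hPa

ΔP = (V / 5.9)^(1/0.679) = (156/5.9)^1.473.
156/5.9 = 26.441; 26.441^1.473 ≈ 124.35 hPa.
P_c = 1007 − 124.35 = 882.65 ≈ 883 hPa.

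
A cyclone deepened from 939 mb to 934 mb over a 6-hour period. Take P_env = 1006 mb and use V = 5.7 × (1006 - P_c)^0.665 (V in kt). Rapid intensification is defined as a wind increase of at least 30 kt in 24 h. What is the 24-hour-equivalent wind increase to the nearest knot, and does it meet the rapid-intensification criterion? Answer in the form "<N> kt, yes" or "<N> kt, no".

18 kt, no

V₁: ΔP = 67, V ≈ 5.7 × 67^0.665 ≈ 93.37 kt.
V₂: ΔP = 72, V ≈ 5.7 × 72^0.665 ≈ 97.95 kt.
ΔV over 6 h = 4.58 kt → 24 h equivalent = 4.58 × 24/6 ≈ 18.32 kt.
18 kt < 30 kt ⇒ not rapid intensification.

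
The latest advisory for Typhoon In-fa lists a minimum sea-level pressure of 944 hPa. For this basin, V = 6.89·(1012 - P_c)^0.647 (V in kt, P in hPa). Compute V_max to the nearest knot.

ΔP = 1012 − 944 = 68 hPa.
68^0.647 ≈ 15.333.
V ≈ 6.89 × 15.333 ≈ 105.6 kt.

106 kt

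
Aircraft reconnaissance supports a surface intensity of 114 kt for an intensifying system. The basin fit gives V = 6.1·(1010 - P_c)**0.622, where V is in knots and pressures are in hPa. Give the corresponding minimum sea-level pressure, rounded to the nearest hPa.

ΔP = (V / 6.1)^(1/0.622) = (114/6.1)^1.608.
114/6.1 = 18.689; 18.689^1.608 ≈ 110.75 hPa.
P_c = 1010 − 110.75 = 899.25 ≈ 899 hPa.

899 hPa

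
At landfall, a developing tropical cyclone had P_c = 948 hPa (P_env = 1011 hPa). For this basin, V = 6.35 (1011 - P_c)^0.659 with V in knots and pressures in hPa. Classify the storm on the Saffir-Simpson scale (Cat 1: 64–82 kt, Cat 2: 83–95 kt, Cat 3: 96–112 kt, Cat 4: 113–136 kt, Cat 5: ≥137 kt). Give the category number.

ΔP = 1011 − 948 = 63 hPa.
V ≈ 6.35 × 63^0.659 = 6.35 × 15.34 ≈ 97 kt.
97 kt falls in the Category 3 band.

3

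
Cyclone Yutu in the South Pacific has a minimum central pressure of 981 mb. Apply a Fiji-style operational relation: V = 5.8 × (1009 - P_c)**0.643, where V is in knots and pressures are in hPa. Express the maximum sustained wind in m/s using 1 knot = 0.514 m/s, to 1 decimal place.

ΔP = 1009 − 981 = 28 mb.
V ≈ 5.8 × 28^0.643 = 5.8 × 8.522 ≈ 49.425 kt.
49.425 × 0.514 ≈ 25.40 m/s → 25.4 m/s.

25.4 m/s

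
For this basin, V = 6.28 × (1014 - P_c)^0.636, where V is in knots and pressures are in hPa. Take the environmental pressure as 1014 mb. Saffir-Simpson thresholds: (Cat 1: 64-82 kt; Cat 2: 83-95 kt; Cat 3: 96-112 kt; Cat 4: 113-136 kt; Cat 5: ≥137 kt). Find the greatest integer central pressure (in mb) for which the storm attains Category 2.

956 mb

Category 2 begins at V = 83 kt.
Required ΔP = (83/6.28)^(1/0.636) = 13.217^1.572 ≈ 57.91 mb.
P_c ≤ 1014 − 57.91 = 956.09, so the highest integer P_c is 956 mb.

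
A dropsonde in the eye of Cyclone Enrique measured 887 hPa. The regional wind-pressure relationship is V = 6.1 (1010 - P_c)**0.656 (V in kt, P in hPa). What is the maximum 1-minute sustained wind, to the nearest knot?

ΔP = 1010 − 887 = 123 hPa.
123^0.656 ≈ 23.495.
V ≈ 6.1 × 23.495 ≈ 143.3 kt.

143 kt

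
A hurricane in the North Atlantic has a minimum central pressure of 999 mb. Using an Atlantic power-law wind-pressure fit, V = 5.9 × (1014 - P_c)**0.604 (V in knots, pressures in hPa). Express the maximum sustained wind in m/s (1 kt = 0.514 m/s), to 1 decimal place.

15.6 m/s

ΔP = 1014 − 999 = 15 mb.
V ≈ 5.9 × 15^0.604 = 5.9 × 5.133 ≈ 30.284 kt.
30.284 × 0.514 ≈ 15.57 m/s → 15.6 m/s.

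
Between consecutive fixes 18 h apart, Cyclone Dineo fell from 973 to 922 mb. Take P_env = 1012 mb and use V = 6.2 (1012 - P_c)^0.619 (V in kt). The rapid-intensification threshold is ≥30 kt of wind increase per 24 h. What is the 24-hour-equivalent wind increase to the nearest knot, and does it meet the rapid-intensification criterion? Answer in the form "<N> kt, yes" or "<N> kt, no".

V₁: ΔP = 39, V ≈ 6.2 × 39^0.619 ≈ 59.88 kt.
V₂: ΔP = 90, V ≈ 6.2 × 90^0.619 ≈ 100.48 kt.
ΔV over 18 h = 40.60 kt → 24 h equivalent = 40.60 × 24/18 ≈ 54.13 kt.
54 kt ≥ 30 kt ⇒ rapid intensification.

54 kt, yes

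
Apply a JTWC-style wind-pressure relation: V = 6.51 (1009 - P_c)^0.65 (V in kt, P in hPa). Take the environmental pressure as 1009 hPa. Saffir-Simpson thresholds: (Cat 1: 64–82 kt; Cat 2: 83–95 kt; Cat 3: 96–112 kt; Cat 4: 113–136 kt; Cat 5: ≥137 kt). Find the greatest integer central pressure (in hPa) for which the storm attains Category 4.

Category 4 begins at V = 113 kt.
Required ΔP = (113/6.51)^(1/0.65) = 17.358^1.538 ≈ 80.71 hPa.
P_c ≤ 1009 − 80.71 = 928.29, so the highest integer P_c is 928 hPa.

928 hPa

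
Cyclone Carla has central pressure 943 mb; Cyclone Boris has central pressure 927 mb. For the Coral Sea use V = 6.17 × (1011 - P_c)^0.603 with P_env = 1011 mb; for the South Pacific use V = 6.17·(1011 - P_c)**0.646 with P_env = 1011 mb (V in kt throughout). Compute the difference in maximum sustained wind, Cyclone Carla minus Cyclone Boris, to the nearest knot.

-29 kt

Cyclone Carla: ΔP = 68; V ≈ 6.17 × 68^0.603 ≈ 78.58 kt.
Cyclone Boris: ΔP = 84; V ≈ 6.17 × 84^0.646 ≈ 107.99 kt.
Difference ≈ 78.58 − 107.99 = -29.41 → -29 kt.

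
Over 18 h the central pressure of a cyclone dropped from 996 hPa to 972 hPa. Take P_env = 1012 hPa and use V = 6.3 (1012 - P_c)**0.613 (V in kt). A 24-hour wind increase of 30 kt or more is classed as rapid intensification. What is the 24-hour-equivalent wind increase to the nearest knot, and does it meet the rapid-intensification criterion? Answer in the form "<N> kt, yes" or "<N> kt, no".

V₁: ΔP = 16, V ≈ 6.3 × 16^0.613 ≈ 34.47 kt.
V₂: ΔP = 40, V ≈ 6.3 × 40^0.613 ≈ 60.45 kt.
ΔV over 18 h = 25.98 kt → 24 h equivalent = 25.98 × 24/18 ≈ 34.64 kt.
35 kt ≥ 30 kt ⇒ rapid intensification.

35 kt, yes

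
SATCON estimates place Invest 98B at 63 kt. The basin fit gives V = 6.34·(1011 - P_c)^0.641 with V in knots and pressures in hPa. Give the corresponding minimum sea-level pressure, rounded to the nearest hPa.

ΔP = (V / 6.34)^(1/0.641) = (63/6.34)^1.560.
63/6.34 = 9.937; 9.937^1.560 ≈ 35.96 hPa.
P_c = 1011 − 35.96 = 975.04 ≈ 975 hPa.

975 hPa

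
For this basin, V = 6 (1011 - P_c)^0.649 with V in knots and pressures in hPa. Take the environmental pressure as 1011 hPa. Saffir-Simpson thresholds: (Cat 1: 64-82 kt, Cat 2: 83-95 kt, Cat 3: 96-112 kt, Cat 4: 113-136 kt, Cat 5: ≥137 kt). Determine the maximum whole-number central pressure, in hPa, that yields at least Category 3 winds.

Category 3 begins at V = 96 kt.
Required ΔP = (96/6)^(1/0.649) = 16.000^1.541 ≈ 71.67 hPa.
P_c ≤ 1011 − 71.67 = 939.33, so the highest integer P_c is 939 hPa.

939 hPa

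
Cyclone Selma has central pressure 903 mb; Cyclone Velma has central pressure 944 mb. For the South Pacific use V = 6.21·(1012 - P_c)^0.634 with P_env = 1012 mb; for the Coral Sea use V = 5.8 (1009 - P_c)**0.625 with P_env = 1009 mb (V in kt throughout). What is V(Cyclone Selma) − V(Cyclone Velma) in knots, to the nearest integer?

Cyclone Selma: ΔP = 109; V ≈ 6.21 × 109^0.634 ≈ 121.57 kt.
Cyclone Velma: ΔP = 65; V ≈ 5.8 × 65^0.625 ≈ 78.80 kt.
Difference ≈ 121.57 − 78.80 = 42.77 → 43 kt.

43 kt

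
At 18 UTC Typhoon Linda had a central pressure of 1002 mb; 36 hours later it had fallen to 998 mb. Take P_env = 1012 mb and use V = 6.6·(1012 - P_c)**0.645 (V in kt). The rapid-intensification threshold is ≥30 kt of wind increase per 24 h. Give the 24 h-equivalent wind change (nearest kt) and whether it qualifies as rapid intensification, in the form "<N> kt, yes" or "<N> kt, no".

5 kt, no

V₁: ΔP = 10, V ≈ 6.6 × 10^0.645 ≈ 29.14 kt.
V₂: ΔP = 14, V ≈ 6.6 × 14^0.645 ≈ 36.21 kt.
ΔV over 36 h = 7.07 kt → 24 h equivalent = 7.07 × 24/36 ≈ 4.71 kt.
5 kt < 30 kt ⇒ not rapid intensification.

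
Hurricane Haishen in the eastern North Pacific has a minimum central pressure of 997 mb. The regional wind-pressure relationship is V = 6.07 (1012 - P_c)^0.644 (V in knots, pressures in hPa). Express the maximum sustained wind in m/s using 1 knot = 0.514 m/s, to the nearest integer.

ΔP = 1012 − 997 = 15 mb.
V ≈ 6.07 × 15^0.644 = 6.07 × 5.720 ≈ 34.721 kt.
34.721 × 0.514 ≈ 17.85 m/s → 18 m/s.

18 m/s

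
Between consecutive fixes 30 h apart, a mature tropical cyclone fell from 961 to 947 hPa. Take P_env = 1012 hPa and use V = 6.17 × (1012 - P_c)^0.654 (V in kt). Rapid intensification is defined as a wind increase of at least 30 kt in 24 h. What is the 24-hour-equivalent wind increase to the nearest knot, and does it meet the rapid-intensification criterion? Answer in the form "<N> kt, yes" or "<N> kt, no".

V₁: ΔP = 51, V ≈ 6.17 × 51^0.654 ≈ 80.73 kt.
V₂: ΔP = 65, V ≈ 6.17 × 65^0.654 ≈ 94.61 kt.
ΔV over 30 h = 13.88 kt → 24 h equivalent = 13.88 × 24/30 ≈ 11.10 kt.
11 kt < 30 kt ⇒ not rapid intensification.

11 kt, no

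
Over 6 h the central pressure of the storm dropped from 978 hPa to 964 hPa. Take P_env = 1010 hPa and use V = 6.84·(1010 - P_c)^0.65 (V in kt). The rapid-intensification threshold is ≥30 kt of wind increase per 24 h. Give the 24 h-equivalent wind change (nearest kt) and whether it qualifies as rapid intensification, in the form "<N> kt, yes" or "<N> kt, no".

69 kt, yes

V₁: ΔP = 32, V ≈ 6.84 × 32^0.65 ≈ 65.07 kt.
V₂: ΔP = 46, V ≈ 6.84 × 46^0.65 ≈ 82.39 kt.
ΔV over 6 h = 17.32 kt → 24 h equivalent = 17.32 × 24/6 ≈ 69.28 kt.
69 kt ≥ 30 kt ⇒ rapid intensification.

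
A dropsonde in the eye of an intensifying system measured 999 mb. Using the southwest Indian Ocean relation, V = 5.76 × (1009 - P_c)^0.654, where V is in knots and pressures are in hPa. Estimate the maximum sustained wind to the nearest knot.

26 kt

ΔP = 1009 − 999 = 10 mb.
10^0.654 ≈ 4.508.
V ≈ 5.76 × 4.508 ≈ 26.0 kt.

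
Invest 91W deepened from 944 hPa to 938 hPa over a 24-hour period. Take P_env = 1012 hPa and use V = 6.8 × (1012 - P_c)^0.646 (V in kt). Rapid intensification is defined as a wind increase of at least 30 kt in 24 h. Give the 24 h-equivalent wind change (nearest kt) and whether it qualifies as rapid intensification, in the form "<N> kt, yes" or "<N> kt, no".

V₁: ΔP = 68, V ≈ 6.8 × 68^0.646 ≈ 103.83 kt.
V₂: ΔP = 74, V ≈ 6.8 × 74^0.646 ≈ 109.66 kt.
ΔV over 24 h = 5.83 kt → 24 h equivalent = 5.83 × 24/24 ≈ 5.83 kt.
6 kt < 30 kt ⇒ not rapid intensification.

6 kt, no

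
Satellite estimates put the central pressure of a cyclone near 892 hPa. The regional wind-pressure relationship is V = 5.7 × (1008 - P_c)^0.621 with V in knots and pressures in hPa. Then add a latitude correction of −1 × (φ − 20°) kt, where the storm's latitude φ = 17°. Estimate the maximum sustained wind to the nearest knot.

112 kt

ΔP = 1008 − 892 = 116 hPa.
116^0.621 ≈ 19.144.
V ≈ 5.7 × 19.144 ≈ 109.1 kt.
Latitude correction: −1 × (17 − 20) = 3 kt.
Corrected V ≈ 112.1 kt → 112 kt.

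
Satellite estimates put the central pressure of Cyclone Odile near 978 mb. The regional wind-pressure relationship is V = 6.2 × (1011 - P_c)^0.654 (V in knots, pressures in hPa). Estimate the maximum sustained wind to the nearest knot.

61 kt

ΔP = 1011 − 978 = 33 mb.
33^0.654 ≈ 9.843.
V ≈ 6.2 × 9.843 ≈ 61.0 kt.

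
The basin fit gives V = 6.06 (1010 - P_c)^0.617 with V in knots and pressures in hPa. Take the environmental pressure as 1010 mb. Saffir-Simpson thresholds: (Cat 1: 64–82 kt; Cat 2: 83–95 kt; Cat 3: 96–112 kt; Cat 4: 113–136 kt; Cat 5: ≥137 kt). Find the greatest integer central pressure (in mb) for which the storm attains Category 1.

964 mb

Category 1 begins at V = 64 kt.
Required ΔP = (64/6.06)^(1/0.617) = 10.561^1.621 ≈ 45.62 mb.
P_c ≤ 1010 − 45.62 = 964.38, so the highest integer P_c is 964 mb.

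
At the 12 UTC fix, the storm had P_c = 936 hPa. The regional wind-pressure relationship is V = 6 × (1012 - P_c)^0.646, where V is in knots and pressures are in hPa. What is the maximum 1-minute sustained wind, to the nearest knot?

ΔP = 1012 − 936 = 76 hPa.
76^0.646 ≈ 16.406.
V ≈ 6 × 16.406 ≈ 98.4 kt.

98 kt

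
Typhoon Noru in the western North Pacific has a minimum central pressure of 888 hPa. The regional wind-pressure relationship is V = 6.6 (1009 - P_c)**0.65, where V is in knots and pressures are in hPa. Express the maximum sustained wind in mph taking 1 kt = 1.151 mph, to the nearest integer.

172 mph

ΔP = 1009 − 888 = 121 hPa.
V ≈ 6.6 × 121^0.65 = 6.6 × 22.585 ≈ 149.058 kt.
149.058 × 1.151 ≈ 171.57 mph → 172 mph.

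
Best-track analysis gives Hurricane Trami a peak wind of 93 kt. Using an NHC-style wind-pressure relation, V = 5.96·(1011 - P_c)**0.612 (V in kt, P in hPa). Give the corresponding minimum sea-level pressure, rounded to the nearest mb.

ΔP = (V / 5.96)^(1/0.612) = (93/5.96)^1.634.
93/5.96 = 15.604; 15.604^1.634 ≈ 89.07 mb.
P_c = 1011 − 89.07 = 921.93 ≈ 922 mb.

922 mb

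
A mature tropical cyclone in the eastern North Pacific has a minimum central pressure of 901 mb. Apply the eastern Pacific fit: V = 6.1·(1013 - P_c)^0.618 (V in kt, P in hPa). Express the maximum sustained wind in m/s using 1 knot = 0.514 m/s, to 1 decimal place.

57.9 m/s

ΔP = 1013 − 901 = 112 mb.
V ≈ 6.1 × 112^0.618 = 6.1 × 18.468 ≈ 112.654 kt.
112.654 × 0.514 ≈ 57.90 m/s → 57.9 m/s.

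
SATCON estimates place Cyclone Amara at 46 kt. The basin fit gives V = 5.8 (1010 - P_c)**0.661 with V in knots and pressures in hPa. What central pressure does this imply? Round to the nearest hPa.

ΔP = (V / 5.8)^(1/0.661) = (46/5.8)^1.513.
46/5.8 = 7.931; 7.931^1.513 ≈ 22.94 hPa.
P_c = 1010 − 22.94 = 987.06 ≈ 987 hPa.

987 hPa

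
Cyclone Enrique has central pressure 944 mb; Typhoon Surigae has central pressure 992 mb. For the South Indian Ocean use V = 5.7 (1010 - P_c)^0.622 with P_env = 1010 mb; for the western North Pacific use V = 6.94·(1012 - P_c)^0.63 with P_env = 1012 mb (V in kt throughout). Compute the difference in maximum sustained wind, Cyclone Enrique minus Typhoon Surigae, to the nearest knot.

31 kt

Cyclone Enrique: ΔP = 66; V ≈ 5.7 × 66^0.622 ≈ 77.20 kt.
Typhoon Surigae: ΔP = 20; V ≈ 6.94 × 20^0.63 ≈ 45.82 kt.
Difference ≈ 77.20 − 45.82 = 31.38 → 31 kt.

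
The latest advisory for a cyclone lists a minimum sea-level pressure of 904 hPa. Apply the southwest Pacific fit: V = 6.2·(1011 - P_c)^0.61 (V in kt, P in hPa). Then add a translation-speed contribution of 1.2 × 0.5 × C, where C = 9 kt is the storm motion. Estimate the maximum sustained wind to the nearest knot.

113 kt

ΔP = 1011 − 904 = 107 hPa.
107^0.61 ≈ 17.295.
V ≈ 6.2 × 17.295 ≈ 107.2 kt.
Translation term: 1.2 × 0.5 × 9 = 5.4 kt.
Corrected V ≈ 112.6 kt → 113 kt.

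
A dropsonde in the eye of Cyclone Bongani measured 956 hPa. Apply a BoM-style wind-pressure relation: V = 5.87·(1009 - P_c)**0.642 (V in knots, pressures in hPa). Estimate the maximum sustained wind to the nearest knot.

ΔP = 1009 − 956 = 53 hPa.
53^0.642 ≈ 12.793.
V ≈ 5.87 × 12.793 ≈ 75.1 kt.

75 kt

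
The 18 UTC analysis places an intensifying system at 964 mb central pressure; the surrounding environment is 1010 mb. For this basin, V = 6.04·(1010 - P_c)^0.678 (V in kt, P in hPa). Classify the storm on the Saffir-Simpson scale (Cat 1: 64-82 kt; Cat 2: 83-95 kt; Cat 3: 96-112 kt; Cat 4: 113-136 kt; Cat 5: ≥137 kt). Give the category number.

1

ΔP = 1010 − 964 = 46 mb.
V ≈ 6.04 × 46^0.678 = 6.04 × 13.41 ≈ 81 kt.
81 kt falls in the Category 1 band.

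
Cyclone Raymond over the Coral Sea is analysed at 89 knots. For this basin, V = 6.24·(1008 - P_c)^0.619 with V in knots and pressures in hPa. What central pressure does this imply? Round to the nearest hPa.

935 hPa

ΔP = (V / 6.24)^(1/0.619) = (89/6.24)^1.616.
89/6.24 = 14.263; 14.263^1.616 ≈ 73.22 hPa.
P_c = 1008 − 73.22 = 934.78 ≈ 935 hPa.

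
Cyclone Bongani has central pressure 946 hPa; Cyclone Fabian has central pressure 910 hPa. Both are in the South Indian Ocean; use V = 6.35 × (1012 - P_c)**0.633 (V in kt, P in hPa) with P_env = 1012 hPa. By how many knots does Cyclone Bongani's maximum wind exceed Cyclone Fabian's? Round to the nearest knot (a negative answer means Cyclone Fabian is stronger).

Cyclone Bongani: ΔP = 66; V ≈ 6.35 × 66^0.633 ≈ 90.06 kt.
Cyclone Fabian: ΔP = 102; V ≈ 6.35 × 102^0.633 ≈ 118.64 kt.
Difference ≈ 90.06 − 118.64 = -28.58 → -29 kt.

-29 kt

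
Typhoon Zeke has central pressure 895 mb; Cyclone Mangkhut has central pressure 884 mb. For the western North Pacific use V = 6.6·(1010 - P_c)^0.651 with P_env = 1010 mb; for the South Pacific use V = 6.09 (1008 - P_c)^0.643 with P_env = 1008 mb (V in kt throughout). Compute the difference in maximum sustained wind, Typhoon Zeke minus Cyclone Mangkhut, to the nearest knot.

Typhoon Zeke: ΔP = 115; V ≈ 6.6 × 115^0.651 ≈ 144.90 kt.
Cyclone Mangkhut: ΔP = 124; V ≈ 6.09 × 124^0.643 ≈ 135.11 kt.
Difference ≈ 144.90 − 135.11 = 9.79 → 10 kt.

10 kt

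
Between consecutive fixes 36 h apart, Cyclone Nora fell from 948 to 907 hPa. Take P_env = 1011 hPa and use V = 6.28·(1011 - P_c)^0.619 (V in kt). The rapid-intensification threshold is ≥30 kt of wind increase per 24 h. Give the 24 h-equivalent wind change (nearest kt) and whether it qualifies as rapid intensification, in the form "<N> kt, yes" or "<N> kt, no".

V₁: ΔP = 63, V ≈ 6.28 × 63^0.619 ≈ 81.61 kt.
V₂: ΔP = 104, V ≈ 6.28 × 104^0.619 ≈ 111.30 kt.
ΔV over 36 h = 29.69 kt → 24 h equivalent = 29.69 × 24/36 ≈ 19.79 kt.
20 kt < 30 kt ⇒ not rapid intensification.

20 kt, no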